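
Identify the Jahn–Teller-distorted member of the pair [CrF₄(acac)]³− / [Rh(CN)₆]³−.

[CrF₄(acac)]³−: Ligand charges: each fluoride is −1; each acetylacetonate is −1. With an overall charge of −3 the chromium centre must be in the +2 oxidation state. Cr sits in group 6, so the d-electron count is 6 − 2 = 4. Acetylacetonate and fluoride are weak-field ligands for a first-row metal, so the complex is high-spin. The t₂g³e_g¹ (high-spin) configuration has an unevenly filled e_g set; the Jahn–Teller theorem predicts a tetragonal distortion (typically axial elongation) to lift the degeneracy.
[Rh(CN)₆]³−: Each cyanide is −1; balancing the −3 overall charge requires Rh(III). Rh sits in group 9, so the d-electron count is 9 − 3 = 6. A 4d ion has a large Δₒ and is invariably low-spin. The d⁶ configuration leaves the e_g set evenly filled (or empty) — no strong Jahn–Teller driving force.

[CrF₄(acac)]³−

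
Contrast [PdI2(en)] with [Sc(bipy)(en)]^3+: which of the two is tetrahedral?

[Sc(bipy)(en)]^3+

For [PdI2(en)]: Summing ligand charges against the 0 overall charge gives an oxidation state of +2 for palladium. Pd sits in group 10, so the d-electron count is 10 − 2 = 8. A 4d d⁸ ion has a large crystal-field splitting; square planar leaves the high-energy d_{x²−y²} orbital empty and maximises CFSE. → square planar.
For [Sc(bipy)(en)]^3+: Ligand charges: 2,2′-bipyridine is neutral; ethylenediamine is neutral. With an overall charge of +3 the scandium centre must be in the +3 oxidation state. Group 3 minus oxidation state 3 gives a d⁰ configuration. A d⁰ ion has no crystal-field stabilisation preference between square planar and tetrahedral, so four ligands adopt the sterically favoured tetrahedral geometry. → tetrahedral.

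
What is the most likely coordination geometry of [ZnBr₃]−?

trigonal planar

Ligand charges: each bromide is −1. With an overall charge of −1 the zinc centre must be in the +2 oxidation state.
Zinc is a group-12 element; Zn(II) is therefore d¹⁰.
With 3 monodentate ligands the coordination number is 3.
Three ligands around a d¹⁰ centre minimise repulsion in a trigonal-planar arrangement.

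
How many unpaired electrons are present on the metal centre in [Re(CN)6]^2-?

3 unpaired electrons

Ligand charges: each cyanide is −1. With an overall charge of −2 the rhenium centre must be in the +4 oxidation state.
Group 7 minus oxidation state 4 gives a d³ configuration.
In an octahedral field the d³ configuration is t₂g³e_g⁰ (only one arrangement possible), giving 3 unpaired electrons.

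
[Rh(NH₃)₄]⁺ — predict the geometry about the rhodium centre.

Summing ligand charges against the +1 overall charge gives an oxidation state of +1 for rhodium.
Rh sits in group 9, so the d-electron count is 9 − 1 = 8.
With 4 monodentate ligands the coordination number is 4.
A 4d d⁸ ion has a large crystal-field splitting; square planar leaves the high-energy d_{x²−y²} orbital empty and maximises CFSE.

square planar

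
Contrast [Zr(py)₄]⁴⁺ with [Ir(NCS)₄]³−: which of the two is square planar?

[Ir(NCS)₄]³−

For [Zr(py)₄]⁴⁺: Ligand charges: pyridine is neutral. With an overall charge of +4 the zirconium centre must be in the +4 oxidation state. Group 4 minus oxidation state 4 gives a d⁰ configuration. A d⁰ ion has no crystal-field stabilisation preference between square planar and tetrahedral, so four ligands adopt the sterically favoured tetrahedral geometry. → tetrahedral.
For [Ir(NCS)₄]³−: Each isothiocyanate is −1; balancing the −3 overall charge requires Ir(I). Group 9 minus oxidation state 1 gives a d⁸ configuration. A 5d d⁸ ion has a large crystal-field splitting; square planar leaves the high-energy d_{x²−y²} orbital empty and maximises CFSE. → square planar.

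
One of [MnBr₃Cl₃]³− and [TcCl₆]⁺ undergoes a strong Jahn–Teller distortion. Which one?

[MnBr₃Cl₃]³−

[MnBr₃Cl₃]³−: Summing ligand charges against the −3 overall charge gives an oxidation state of +3 for manganese. Group 7 minus oxidation state 3 gives a d⁴ configuration. Bromide and chloride are weak-field ligands for a first-row metal, so the complex is high-spin. The t₂g³e_g¹ (high-spin) configuration has an unevenly filled e_g set; the Jahn–Teller theorem predicts a tetragonal distortion (typically axial elongation) to lift the degeneracy.
[TcCl₆]⁺: Summing ligand charges against the +1 overall charge gives an oxidation state of +7 for technetium. Technetium is a group-7 element; Tc(VII) is therefore d⁰. The d⁰ configuration leaves the e_g set evenly filled (or empty) — no strong Jahn–Teller driving force.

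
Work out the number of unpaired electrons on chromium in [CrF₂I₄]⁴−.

4

Ligand charges: each fluoride is −1; each iodide is −1. With an overall charge of −4 the chromium centre must be in the +2 oxidation state.
Cr sits in group 6, so the d-electron count is 6 − 2 = 4.
The spin state decides the count: Fluoride and iodide are weak-field ligands for a first-row metal, so the complex is high-spin.
An octahedral high-spin d⁴ ion is t₂g³e_g¹, giving 4 unpaired electrons.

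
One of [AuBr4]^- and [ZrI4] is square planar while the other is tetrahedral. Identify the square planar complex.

[AuBr4]^-

For [AuBr4]^-: Summing ligand charges against the −1 overall charge gives an oxidation state of +3 for gold. Group 11 minus oxidation state 3 gives a d⁸ configuration. A 5d d⁸ ion has a large crystal-field splitting; square planar leaves the high-energy d_{x²−y²} orbital empty and maximises CFSE. → square planar.
For [ZrI4]: Each iodide is −1; balancing the 0 overall charge requires Zr(IV). Zr sits in group 4, so the d-electron count is 4 − 4 = 0. A d⁰ ion has no crystal-field stabilisation preference between square planar and tetrahedral, so four ligands adopt the sterically favoured tetrahedral geometry. → tetrahedral.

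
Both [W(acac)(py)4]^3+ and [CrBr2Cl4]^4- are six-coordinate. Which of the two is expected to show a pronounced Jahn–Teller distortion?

[CrBr2Cl4]^4-

[W(acac)(py)4]^3+: Ligand charges: each acetylacetonate is −1; pyridine is neutral. With an overall charge of +3 the tungsten centre must be in the +4 oxidation state. Tungsten is a group-6 element; W(IV) is therefore d². The d² configuration leaves the e_g set evenly filled (or empty) — no strong Jahn–Teller driving force.
[CrBr2Cl4]^4-: Ligand charges: each bromide is −1; each chloride is −1. With an overall charge of −4 the chromium centre must be in the +2 oxidation state. Cr sits in group 6, so the d-electron count is 6 − 2 = 4. Bromide and chloride are weak-field ligands for a first-row metal, so the complex is high-spin. The t₂g³e_g¹ (high-spin) configuration has an unevenly filled e_g set; the Jahn–Teller theorem predicts a tetragonal distortion (typically axial elongation) to lift the degeneracy.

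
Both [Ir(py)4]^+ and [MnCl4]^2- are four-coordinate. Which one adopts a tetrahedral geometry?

[MnCl4]^2-

For [Ir(py)4]^+: Pyridine is neutral; balancing the +1 overall charge requires Ir(I). Iridium is a group-9 element; Ir(I) is therefore d⁸. A 5d d⁸ ion has a large crystal-field splitting; square planar leaves the high-energy d_{x²−y²} orbital empty and maximises CFSE. → square planar.
For [MnCl4]^2-: Each chloride is −1; balancing the −2 overall charge requires Mn(II). Manganese is a group-7 element; Mn(II) is therefore d⁵. A high-spin d⁵ ion has zero CFSE in either geometry, so four ligands adopt the sterically favoured tetrahedral geometry. → tetrahedral.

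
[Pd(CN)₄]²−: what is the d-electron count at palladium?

Each cyanide is −1; balancing the −2 overall charge requires Pd(II).
Pd sits in group 10, so the d-electron count is 10 − 2 = 8.

d⁸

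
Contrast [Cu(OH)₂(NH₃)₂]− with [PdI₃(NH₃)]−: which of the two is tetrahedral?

[Cu(OH)₂(NH₃)₂]−

For [Cu(OH)₂(NH₃)₂]−: Each hydroxide is −1; ammonia is neutral; balancing the −1 overall charge requires Cu(I). Cu sits in group 11, so the d-electron count is 11 − 1 = 10. A d¹⁰ ion has no crystal-field stabilisation preference between square planar and tetrahedral, so four ligands adopt the sterically favoured tetrahedral geometry. → tetrahedral.
For [PdI₃(NH₃)]−: Each iodide is −1; ammonia is neutral; balancing the −1 overall charge requires Pd(II). Group 10 minus oxidation state 2 gives a d⁸ configuration. A 4d d⁸ ion has a large crystal-field splitting; square planar leaves the high-energy d_{x²−y²} orbital empty and maximises CFSE. → square planar.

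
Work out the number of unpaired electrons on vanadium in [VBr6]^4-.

Ligand charges: each bromide is −1. With an overall charge of −4 the vanadium centre must be in the +2 oxidation state.
Group 5 minus oxidation state 2 gives a d³ configuration.
In an octahedral field the d³ configuration is t₂g³e_g⁰ (only one arrangement possible), giving 3 unpaired electrons.

3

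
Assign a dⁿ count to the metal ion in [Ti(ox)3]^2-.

Ligand charges: each oxalate is −2. With an overall charge of −2 the titanium centre must be in the +4 oxidation state.
Ti sits in group 4, so the d-electron count is 4 − 4 = 0.

d0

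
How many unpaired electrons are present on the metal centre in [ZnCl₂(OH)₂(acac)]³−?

Summing ligand charges against the −3 overall charge gives an oxidation state of +2 for zinc.
Zinc is a group-12 element; Zn(II) is therefore d¹⁰.
Counting donor atoms: 2×chloride (monodentate) → 2 donors; 2×hydroxide (monodentate) → 2 donors; 1×acetylacetonate (bidentate) → 2 donors. Coordination number = 6.
In an octahedral field the d¹⁰ configuration is t₂g⁶e_g⁴, giving 0 unpaired electrons.

0 unpaired electrons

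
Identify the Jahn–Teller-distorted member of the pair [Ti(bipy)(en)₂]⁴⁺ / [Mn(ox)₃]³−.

[Ti(bipy)(en)₂]⁴⁺: Summing ligand charges against the +4 overall charge gives an oxidation state of +4 for titanium. Ti sits in group 4, so the d-electron count is 4 − 4 = 0. The d⁰ configuration leaves the e_g set evenly filled (or empty) — no strong Jahn–Teller driving force.
[Mn(ox)₃]³−: Each oxalate is −2; balancing the −3 overall charge requires Mn(III). Manganese is a group-7 element; Mn(III) is therefore d⁴. Oxalate is a weak-field ligand for a first-row metal, so the complex is high-spin. The t₂g³e_g¹ (high-spin) configuration has an unevenly filled e_g set; the Jahn–Teller theorem predicts a tetragonal distortion (typically axial elongation) to lift the degeneracy.

[Mn(ox)₃]³−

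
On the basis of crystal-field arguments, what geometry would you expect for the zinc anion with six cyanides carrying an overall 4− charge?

Summing ligand charges against the −4 overall charge gives an oxidation state of +2 for zinc.
Zn sits in group 12, so the d-electron count is 12 − 2 = 10.
Coordination number: 6.
Six donors around a single metal centre give an octahedral coordination sphere.

octahedral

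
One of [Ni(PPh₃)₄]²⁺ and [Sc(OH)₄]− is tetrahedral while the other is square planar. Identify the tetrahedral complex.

For [Ni(PPh₃)₄]²⁺: Summing ligand charges against the +2 overall charge gives an oxidation state of +2 for nickel. Nickel is a group-10 element; Ni(II) is therefore d⁸. Triphenylphosphine is a strong-field ligand (high in the spectrochemical series). A 3d d⁸ ion with strong-field ligands gains enough CFSE to favour square planar over tetrahedral. → square planar.
For [Sc(OH)₄]−: Summing ligand charges against the −1 overall charge gives an oxidation state of +3 for scandium. Sc sits in group 3, so the d-electron count is 3 − 3 = 0. A d⁰ ion has no crystal-field stabilisation preference between square planar and tetrahedral, so four ligands adopt the sterically favoured tetrahedral geometry. → tetrahedral.

[Sc(OH)₄]−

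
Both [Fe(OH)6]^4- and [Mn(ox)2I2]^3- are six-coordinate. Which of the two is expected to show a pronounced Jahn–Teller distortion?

[Mn(ox)2I2]^3-

[Fe(OH)6]^4-: Ligand charges: each hydroxide is −1. With an overall charge of −4 the iron centre must be in the +2 oxidation state. Fe sits in group 8, so the d-electron count is 8 − 2 = 6. Hydroxide is a weak-field ligand for a first-row metal, so the complex is high-spin. The d⁶ configuration leaves the e_g set evenly filled (or empty) — no strong Jahn–Teller driving force.
[Mn(ox)2I2]^3-: Each oxalate is −2; each iodide is −1; balancing the −3 overall charge requires Mn(III). Mn sits in group 7, so the d-electron count is 7 − 3 = 4. Iodide and oxalate are weak-field ligands for a first-row metal, so the complex is high-spin. The t₂g³e_g¹ (high-spin) configuration has an unevenly filled e_g set; the Jahn–Teller theorem predicts a tetragonal distortion (typically axial elongation) to lift the degeneracy.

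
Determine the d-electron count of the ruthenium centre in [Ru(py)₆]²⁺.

d⁶

Ligand charges: pyridine is neutral. With an overall charge of +2 the ruthenium centre must be in the +2 oxidation state.
Ruthenium is a group-8 element; Ru(II) is therefore d⁶.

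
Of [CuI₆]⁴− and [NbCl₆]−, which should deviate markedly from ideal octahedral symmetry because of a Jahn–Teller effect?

[CuI₆]⁴−

[CuI₆]⁴−: Each iodide is −1; balancing the −4 overall charge requires Cu(II). Group 11 minus oxidation state 2 gives a d⁹ configuration. The t₂g⁶e_g³ configuration has an unevenly filled e_g set; the Jahn–Teller theorem predicts a tetragonal distortion (typically axial elongation) to lift the degeneracy.
[NbCl₆]−: Summing ligand charges against the −1 overall charge gives an oxidation state of +5 for niobium. Niobium is a group-5 element; Nb(V) is therefore d⁰. The d⁰ configuration leaves the e_g set evenly filled (or empty) — no strong Jahn–Teller driving force.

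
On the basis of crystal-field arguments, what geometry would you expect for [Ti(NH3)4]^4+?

tetrahedral

Summing ligand charges against the +4 overall charge gives an oxidation state of +4 for titanium.
Group 4 minus oxidation state 4 gives a d⁰ configuration.
Coordination number: 4.
A d⁰ ion has no crystal-field stabilisation preference between square planar and tetrahedral, so four ligands adopt the sterically favoured tetrahedral geometry.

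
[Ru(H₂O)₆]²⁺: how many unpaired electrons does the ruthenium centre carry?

0

Summing ligand charges against the +2 overall charge gives an oxidation state of +2 for ruthenium.
Ru sits in group 8, so the d-electron count is 8 − 2 = 6.
The spin state decides the count: a 4d ion has a large Δₒ and is invariably low-spin.
An octahedral low-spin d⁶ ion is t₂g⁶e_g⁰, giving 0 unpaired electrons.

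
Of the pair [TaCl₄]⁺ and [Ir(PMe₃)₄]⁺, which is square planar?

For [TaCl₄]⁺: Summing ligand charges against the +1 overall charge gives an oxidation state of +5 for tantalum. Ta sits in group 5, so the d-electron count is 5 − 5 = 0. A d⁰ ion has no crystal-field stabilisation preference between square planar and tetrahedral, so four ligands adopt the sterically favoured tetrahedral geometry. → tetrahedral.
For [Ir(PMe₃)₄]⁺: Summing ligand charges against the +1 overall charge gives an oxidation state of +1 for iridium. Iridium is a group-9 element; Ir(I) is therefore d⁸. A 5d d⁸ ion has a large crystal-field splitting; square planar leaves the high-energy d_{x²−y²} orbital empty and maximises CFSE. → square planar.

[Ir(PMe₃)₄]⁺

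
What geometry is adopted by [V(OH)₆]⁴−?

Ligand charges: each hydroxide is −1. With an overall charge of −4 the vanadium centre must be in the +2 oxidation state.
Group 5 minus oxidation state 2 gives a d³ configuration.
Coordination number: 6.
Six donors around a single metal centre give an octahedral coordination sphere.

octahedral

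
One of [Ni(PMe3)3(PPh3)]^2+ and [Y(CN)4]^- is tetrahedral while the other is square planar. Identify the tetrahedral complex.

For [Ni(PMe3)3(PPh3)]^2+: Trimethylphosphine is neutral; triphenylphosphine is neutral; balancing the +2 overall charge requires Ni(II). Group 10 minus oxidation state 2 gives a d⁸ configuration. Trimethylphosphine and triphenylphosphine are strong-field ligands (high in the spectrochemical series). A 3d d⁸ ion with strong-field ligands gains enough CFSE to favour square planar over tetrahedral. → square planar.
For [Y(CN)4]^-: Each cyanide is −1; balancing the −1 overall charge requires Y(III). Y sits in group 3, so the d-electron count is 3 − 3 = 0. A d⁰ ion has no crystal-field stabilisation preference between square planar and tetrahedral, so four ligands adopt the sterically favoured tetrahedral geometry. → tetrahedral.

[Y(CN)4]^-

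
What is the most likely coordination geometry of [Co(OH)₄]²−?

tetrahedral

Summing ligand charges against the −2 overall charge gives an oxidation state of +2 for cobalt.
Group 9 minus oxidation state 2 gives a d⁷ configuration.
Coordination number: 4.
Hydroxide is a weak-field ligand.
For a high-spin 3d d⁷ ion with weak-field ligands the small Δₜ gives little square-planar CFSE advantage, so four ligands adopt the sterically favoured tetrahedral geometry.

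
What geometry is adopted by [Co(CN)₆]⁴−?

octahedral

Summing ligand charges against the −4 overall charge gives an oxidation state of +2 for cobalt.
Cobalt is a group-9 element; Co(II) is therefore d⁷.
Coordination number: 6.
Six donors around a single metal centre give an octahedral coordination sphere.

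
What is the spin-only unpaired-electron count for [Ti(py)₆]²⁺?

2 unpaired electrons

Summing ligand charges against the +2 overall charge gives an oxidation state of +2 for titanium.
Group 4 minus oxidation state 2 gives a d² configuration.
In an octahedral field the d² configuration is t₂g²e_g⁰ (only one arrangement possible), giving 2 unpaired electrons.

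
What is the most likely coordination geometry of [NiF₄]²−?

tetrahedral

Each fluoride is −1; balancing the −2 overall charge requires Ni(II).
Ni sits in group 10, so the d-electron count is 10 − 2 = 8.
Coordination number: 4.
Fluoride is a weak-field ligand.
With weak-field ligands the CFSE gain from square planar is small, so a 3d d⁸ ion takes the sterically preferred tetrahedral geometry.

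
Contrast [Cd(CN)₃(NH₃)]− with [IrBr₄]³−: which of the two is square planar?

[IrBr₄]³−

For [Cd(CN)₃(NH₃)]−: Ligand charges: each cyanide is −1; ammonia is neutral. With an overall charge of −1 the cadmium centre must be in the +2 oxidation state. Cd sits in group 12, so the d-electron count is 12 − 2 = 10. A d¹⁰ ion has no crystal-field stabilisation preference between square planar and tetrahedral, so four ligands adopt the sterically favoured tetrahedral geometry. → tetrahedral.
For [IrBr₄]³−: Each bromide is −1; balancing the −3 overall charge requires Ir(I). Ir sits in group 9, so the d-electron count is 9 − 1 = 8. A 5d d⁸ ion has a large crystal-field splitting; square planar leaves the high-energy d_{x²−y²} orbital empty and maximises CFSE. → square planar.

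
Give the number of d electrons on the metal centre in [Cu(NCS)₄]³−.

d10

Each isothiocyanate is −1; balancing the −3 overall charge requires Cu(I).
Cu sits in group 11, so the d-electron count is 11 − 1 = 10.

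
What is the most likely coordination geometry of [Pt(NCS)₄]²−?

Each isothiocyanate is −1; balancing the −2 overall charge requires Pt(II).
Platinum is a group-10 element; Pt(II) is therefore d⁸.
With 4 monodentate ligands the coordination number is 4.
A 5d d⁸ ion has a large crystal-field splitting; square planar leaves the high-energy d_{x²−y²} orbital empty and maximises CFSE.

square planar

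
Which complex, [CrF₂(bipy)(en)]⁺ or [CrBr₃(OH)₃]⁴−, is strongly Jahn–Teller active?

[CrBr₃(OH)₃]⁴−

[CrF₂(bipy)(en)]⁺: Each fluoride is −1; 2,2′-bipyridine is neutral; ethylenediamine is neutral; balancing the +1 overall charge requires Cr(III). Group 6 minus oxidation state 3 gives a d³ configuration. The d³ configuration leaves the e_g set evenly filled (or empty) — no strong Jahn–Teller driving force.
[CrBr₃(OH)₃]⁴−: Ligand charges: each bromide is −1; each hydroxide is −1. With an overall charge of −4 the chromium centre must be in the +2 oxidation state. Cr sits in group 6, so the d-electron count is 6 − 2 = 4. Bromide and hydroxide are weak-field ligands for a first-row metal, so the complex is high-spin. The t₂g³e_g¹ (high-spin) configuration has an unevenly filled e_g set; the Jahn–Teller theorem predicts a tetragonal distortion (typically axial elongation) to lift the degeneracy.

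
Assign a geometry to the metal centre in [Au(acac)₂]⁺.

square planar

Each acetylacetonate is −1; balancing the +1 overall charge requires Au(III).
Au sits in group 11, so the d-electron count is 11 − 3 = 8.
Counting donor atoms: 2×acetylacetonate (bidentate) → 4 donors. Coordination number = 4.
A 5d d⁸ ion has a large crystal-field splitting; square planar leaves the high-energy d_{x²−y²} orbital empty and maximises CFSE.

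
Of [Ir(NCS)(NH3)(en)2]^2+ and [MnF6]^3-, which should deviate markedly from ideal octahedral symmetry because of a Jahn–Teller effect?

[MnF6]^3-

[Ir(NCS)(NH3)(en)2]^2+: Ligand charges: each isothiocyanate is −1; ammonia is neutral; ethylenediamine is neutral. With an overall charge of +2 the iridium centre must be in the +3 oxidation state. Group 9 minus oxidation state 3 gives a d⁶ configuration. A 5d ion has a large Δₒ and is invariably low-spin. The d⁶ configuration leaves the e_g set evenly filled (or empty) — no strong Jahn–Teller driving force.
[MnF6]^3-: Summing ligand charges against the −3 overall charge gives an oxidation state of +3 for manganese. Manganese is a group-7 element; Mn(III) is therefore d⁴. Fluoride is a weak-field ligand for a first-row metal, so the complex is high-spin. The t₂g³e_g¹ (high-spin) configuration has an unevenly filled e_g set; the Jahn–Teller theorem predicts a tetragonal distortion (typically axial elongation) to lift the degeneracy.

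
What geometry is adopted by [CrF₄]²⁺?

tetrahedral

Summing ligand charges against the +2 overall charge gives an oxidation state of +6 for chromium.
Cr sits in group 6, so the d-electron count is 6 − 6 = 0.
With 4 monodentate ligands the coordination number is 4.
A d⁰ ion has no crystal-field stabilisation preference between square planar and tetrahedral, so four ligands adopt the sterically favoured tetrahedral geometry.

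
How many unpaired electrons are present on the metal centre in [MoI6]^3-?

3

Each iodide is −1; balancing the −3 overall charge requires Mo(III).
Molybdenum is a group-6 element; Mo(III) is therefore d³.
In an octahedral field the d³ configuration is t₂g³e_g⁰ (only one arrangement possible), giving 3 unpaired electrons.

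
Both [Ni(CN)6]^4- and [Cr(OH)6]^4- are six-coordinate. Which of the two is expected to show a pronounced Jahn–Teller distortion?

[Cr(OH)6]^4-

[Ni(CN)6]^4-: Each cyanide is −1; balancing the −4 overall charge requires Ni(II). Ni sits in group 10, so the d-electron count is 10 − 2 = 8. The d⁸ configuration leaves the e_g set evenly filled (or empty) — no strong Jahn–Teller driving force.
[Cr(OH)6]^4-: Summing ligand charges against the −4 overall charge gives an oxidation state of +2 for chromium. Chromium is a group-6 element; Cr(II) is therefore d⁴. Hydroxide is a weak-field ligand for a first-row metal, so the complex is high-spin. The t₂g³e_g¹ (high-spin) configuration has an unevenly filled e_g set; the Jahn–Teller theorem predicts a tetragonal distortion (typically axial elongation) to lift the degeneracy.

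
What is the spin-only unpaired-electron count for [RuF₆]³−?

Each fluoride is −1; balancing the −3 overall charge requires Ru(III).
Ruthenium is a group-8 element; Ru(III) is therefore d⁵.
The spin state decides the count: a 4d ion has a large Δₒ and is invariably low-spin.
An octahedral low-spin d⁵ ion is t₂g⁵e_g⁰, giving 1 unpaired electron.

1 unpaired electron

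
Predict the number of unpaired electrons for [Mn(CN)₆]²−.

3 unpaired electrons

Summing ligand charges against the −2 overall charge gives an oxidation state of +4 for manganese.
Mn sits in group 7, so the d-electron count is 7 − 4 = 3.
In an octahedral field the d³ configuration is t₂g³e_g⁰ (only one arrangement possible), giving 3 unpaired electrons.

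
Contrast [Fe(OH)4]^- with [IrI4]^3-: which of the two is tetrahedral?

[Fe(OH)4]^-

For [Fe(OH)4]^-: Summing ligand charges against the −1 overall charge gives an oxidation state of +3 for iron. Iron is a group-8 element; Fe(III) is therefore d⁵. A high-spin d⁵ ion has zero CFSE in either geometry, so four ligands adopt the sterically favoured tetrahedral geometry. → tetrahedral.
For [IrI4]^3-: Summing ligand charges against the −3 overall charge gives an oxidation state of +1 for iridium. Ir sits in group 9, so the d-electron count is 9 − 1 = 8. A 5d d⁸ ion has a large crystal-field splitting; square planar leaves the high-energy d_{x²−y²} orbital empty and maximises CFSE. → square planar.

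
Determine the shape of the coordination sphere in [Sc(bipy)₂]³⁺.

Summing ligand charges against the +3 overall charge gives an oxidation state of +3 for scandium.
Scandium is a group-3 element; Sc(III) is therefore d⁰.
Counting donor atoms: 2×2,2′-bipyridine (bidentate) → 4 donors. Coordination number = 4.
A d⁰ ion has no crystal-field stabilisation preference between square planar and tetrahedral, so four ligands adopt the sterically favoured tetrahedral geometry.

tetrahedral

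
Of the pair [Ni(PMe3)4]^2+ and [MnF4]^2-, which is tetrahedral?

For [Ni(PMe3)4]^2+: Trimethylphosphine is neutral; balancing the +2 overall charge requires Ni(II). Nickel is a group-10 element; Ni(II) is therefore d⁸. Trimethylphosphine is a strong-field ligand (high in the spectrochemical series). A 3d d⁸ ion with strong-field ligands gains enough CFSE to favour square planar over tetrahedral. → square planar.
For [MnF4]^2-: Ligand charges: each fluoride is −1. With an overall charge of −2 the manganese centre must be in the +2 oxidation state. Mn sits in group 7, so the d-electron count is 7 − 2 = 5. A high-spin d⁵ ion has zero CFSE in either geometry, so four ligands adopt the sterically favoured tetrahedral geometry. → tetrahedral.

[MnF4]^2-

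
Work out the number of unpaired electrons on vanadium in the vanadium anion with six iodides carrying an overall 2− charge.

Ligand charges: each iodide is −1. With an overall charge of −2 the vanadium centre must be in the +4 oxidation state.
Vanadium is a group-5 element; V(IV) is therefore d¹.
In an octahedral field the d¹ configuration is t₂g¹e_g⁰ (only one arrangement possible), giving 1 unpaired electron.

1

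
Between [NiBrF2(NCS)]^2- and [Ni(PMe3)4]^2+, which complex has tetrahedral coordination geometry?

[NiBrF2(NCS)]^2-

For [NiBrF2(NCS)]^2-: Summing ligand charges against the −2 overall charge gives an oxidation state of +2 for nickel. Nickel is a group-10 element; Ni(II) is therefore d⁸. Bromide, fluoride, and isothiocyanate are weak-field ligands. With weak-field ligands the CFSE gain from square planar is small, so a 3d d⁸ ion takes the sterically preferred tetrahedral geometry. → tetrahedral.
For [Ni(PMe3)4]^2+: Summing ligand charges against the +2 overall charge gives an oxidation state of +2 for nickel. Nickel is a group-10 element; Ni(II) is therefore d⁸. Trimethylphosphine is a strong-field ligand (high in the spectrochemical series). A 3d d⁸ ion with strong-field ligands gains enough CFSE to favour square planar over tetrahedral. → square planar.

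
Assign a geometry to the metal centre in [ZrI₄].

tetrahedral

Summing ligand charges against the 0 overall charge gives an oxidation state of +4 for zirconium.
Zr sits in group 4, so the d-electron count is 4 − 4 = 0.
With 4 monodentate ligands the coordination number is 4.
A d⁰ ion has no crystal-field stabilisation preference between square planar and tetrahedral, so four ligands adopt the sterically favoured tetrahedral geometry.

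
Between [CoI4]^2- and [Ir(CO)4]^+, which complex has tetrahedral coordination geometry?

For [CoI4]^2-: Each iodide is −1; balancing the −2 overall charge requires Co(II). Co sits in group 9, so the d-electron count is 9 − 2 = 7. For a high-spin 3d d⁷ ion with weak-field ligands the small Δₜ gives little square-planar CFSE advantage, so four ligands adopt the sterically favoured tetrahedral geometry. → tetrahedral.
For [Ir(CO)4]^+: Carbonyl is neutral; balancing the +1 overall charge requires Ir(I). Iridium is a group-9 element; Ir(I) is therefore d⁸. A 5d d⁸ ion has a large crystal-field splitting; square planar leaves the high-energy d_{x²−y²} orbital empty and maximises CFSE. → square planar.

[CoI4]^2-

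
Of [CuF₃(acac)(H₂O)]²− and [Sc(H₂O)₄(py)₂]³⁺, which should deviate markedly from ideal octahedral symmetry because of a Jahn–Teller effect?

[CuF₃(acac)(H₂O)]²−: Summing ligand charges against the −2 overall charge gives an oxidation state of +2 for copper. Group 11 minus oxidation state 2 gives a d⁹ configuration. The t₂g⁶e_g³ configuration has an unevenly filled e_g set; the Jahn–Teller theorem predicts a tetragonal distortion (typically axial elongation) to lift the degeneracy.
[Sc(H₂O)₄(py)₂]³⁺: Summing ligand charges against the +3 overall charge gives an oxidation state of +3 for scandium. Scandium is a group-3 element; Sc(III) is therefore d⁰. The d⁰ configuration leaves the e_g set evenly filled (or empty) — no strong Jahn–Teller driving force.

[CuF₃(acac)(H₂O)]²−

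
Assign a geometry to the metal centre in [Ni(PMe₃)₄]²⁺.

square planar

Ligand charges: trimethylphosphine is neutral. With an overall charge of +2 the nickel centre must be in the +2 oxidation state.
Ni sits in group 10, so the d-electron count is 10 − 2 = 8.
Coordination number: 4.
Trimethylphosphine is a strong-field ligand (high in the spectrochemical series).
A 3d d⁸ ion with strong-field ligands gains enough CFSE to favour square planar over tetrahedral.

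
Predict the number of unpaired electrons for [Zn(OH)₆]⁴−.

0 unpaired electrons

Ligand charges: each hydroxide is −1. With an overall charge of −4 the zinc centre must be in the +2 oxidation state.
Zn sits in group 12, so the d-electron count is 12 − 2 = 10.
In an octahedral field the d¹⁰ configuration is t₂g⁶e_g⁴, giving 0 unpaired electrons.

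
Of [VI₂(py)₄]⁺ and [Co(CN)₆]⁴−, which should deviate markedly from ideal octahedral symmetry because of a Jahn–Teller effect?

[Co(CN)₆]⁴−

[VI₂(py)₄]⁺: Summing ligand charges against the +1 overall charge gives an oxidation state of +3 for vanadium. Group 5 minus oxidation state 3 gives a d² configuration. The d² configuration leaves the e_g set evenly filled (or empty) — no strong Jahn–Teller driving force.
[Co(CN)₆]⁴−: Each cyanide is −1; balancing the −4 overall charge requires Co(II). Group 9 minus oxidation state 2 gives a d⁷ configuration. Cyanide is a strong-field ligand (high in the spectrochemical series) for a first-row metal, so the complex is low-spin. The t₂g⁶e_g¹ (low-spin) configuration has an unevenly filled e_g set; the Jahn–Teller theorem predicts a tetragonal distortion (typically axial elongation) to lift the degeneracy.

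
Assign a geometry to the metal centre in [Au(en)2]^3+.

square planar

Ligand charges: ethylenediamine is neutral. With an overall charge of +3 the gold centre must be in the +3 oxidation state.
Group 11 minus oxidation state 3 gives a d⁸ configuration.
Counting donor atoms: 2×ethylenediamine (bidentate) → 4 donors. Coordination number = 4.
A 5d d⁸ ion has a large crystal-field splitting; square planar leaves the high-energy d_{x²−y²} orbital empty and maximises CFSE.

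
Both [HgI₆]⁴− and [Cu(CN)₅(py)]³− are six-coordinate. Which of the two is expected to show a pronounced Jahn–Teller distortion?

[HgI₆]⁴−: Each iodide is −1; balancing the −4 overall charge requires Hg(II). Group 12 minus oxidation state 2 gives a d¹⁰ configuration. The d¹⁰ configuration leaves the e_g set evenly filled (or empty) — no strong Jahn–Teller driving force.
[Cu(CN)₅(py)]³−: Ligand charges: each cyanide is −1; pyridine is neutral. With an overall charge of −3 the copper centre must be in the +2 oxidation state. Cu sits in group 11, so the d-electron count is 11 − 2 = 9. The t₂g⁶e_g³ configuration has an unevenly filled e_g set; the Jahn–Teller theorem predicts a tetragonal distortion (typically axial elongation) to lift the degeneracy.

[Cu(CN)₅(py)]³−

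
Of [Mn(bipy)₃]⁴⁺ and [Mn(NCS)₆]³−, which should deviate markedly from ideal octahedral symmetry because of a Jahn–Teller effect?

[Mn(bipy)₃]⁴⁺: Ligand charges: 2,2′-bipyridine is neutral. With an overall charge of +4 the manganese centre must be in the +4 oxidation state. Manganese is a group-7 element; Mn(IV) is therefore d³. The d³ configuration leaves the e_g set evenly filled (or empty) — no strong Jahn–Teller driving force.
[Mn(NCS)₆]³−: Summing ligand charges against the −3 overall charge gives an oxidation state of +3 for manganese. Group 7 minus oxidation state 3 gives a d⁴ configuration. Isothiocyanate is a weak-field ligand for a first-row metal, so the complex is high-spin. The t₂g³e_g¹ (high-spin) configuration has an unevenly filled e_g set; the Jahn–Teller theorem predicts a tetragonal distortion (typically axial elongation) to lift the degeneracy.

[Mn(NCS)₆]³−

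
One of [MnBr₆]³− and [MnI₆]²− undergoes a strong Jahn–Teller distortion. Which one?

[MnBr₆]³−: Each bromide is −1; balancing the −3 overall charge requires Mn(III). Manganese is a group-7 element; Mn(III) is therefore d⁴. Bromide is a weak-field ligand for a first-row metal, so the complex is high-spin. The t₂g³e_g¹ (high-spin) configuration has an unevenly filled e_g set; the Jahn–Teller theorem predicts a tetragonal distortion (typically axial elongation) to lift the degeneracy.
[MnI₆]²−: Summing ligand charges against the −2 overall charge gives an oxidation state of +4 for manganese. Group 7 minus oxidation state 4 gives a d³ configuration. The d³ configuration leaves the e_g set evenly filled (or empty) — no strong Jahn–Teller driving force.

[MnBr₆]³−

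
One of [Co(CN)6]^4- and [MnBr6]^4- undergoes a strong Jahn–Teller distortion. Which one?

[Co(CN)6]^4-: Ligand charges: each cyanide is −1. With an overall charge of −4 the cobalt centre must be in the +2 oxidation state. Group 9 minus oxidation state 2 gives a d⁷ configuration. Cyanide is a strong-field ligand (high in the spectrochemical series) for a first-row metal, so the complex is low-spin. The t₂g⁶e_g¹ (low-spin) configuration has an unevenly filled e_g set; the Jahn–Teller theorem predicts a tetragonal distortion (typically axial elongation) to lift the degeneracy.
[MnBr6]^4-: Ligand charges: each bromide is −1. With an overall charge of −4 the manganese centre must be in the +2 oxidation state. Group 7 minus oxidation state 2 gives a d⁵ configuration. Bromide is a weak-field ligand for a first-row metal, so the complex is high-spin. The d⁵ configuration leaves the e_g set evenly filled (or empty) — no strong Jahn–Teller driving force.

[Co(CN)6]^4-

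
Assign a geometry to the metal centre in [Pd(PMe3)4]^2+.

square planar

Ligand charges: trimethylphosphine is neutral. With an overall charge of +2 the palladium centre must be in the +2 oxidation state.
Palladium is a group-10 element; Pd(II) is therefore d⁸.
With 4 monodentate ligands the coordination number is 4.
A 4d d⁸ ion has a large crystal-field splitting; square planar leaves the high-energy d_{x²−y²} orbital empty and maximises CFSE.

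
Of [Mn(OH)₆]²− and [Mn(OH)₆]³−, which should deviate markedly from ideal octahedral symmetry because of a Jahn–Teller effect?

[Mn(OH)₆]²−: Summing ligand charges against the −2 overall charge gives an oxidation state of +4 for manganese. Mn sits in group 7, so the d-electron count is 7 − 4 = 3. The d³ configuration leaves the e_g set evenly filled (or empty) — no strong Jahn–Teller driving force.
[Mn(OH)₆]³−: Each hydroxide is −1; balancing the −3 overall charge requires Mn(III). Manganese is a group-7 element; Mn(III) is therefore d⁴. Hydroxide is a weak-field ligand for a first-row metal, so the complex is high-spin. The t₂g³e_g¹ (high-spin) configuration has an unevenly filled e_g set; the Jahn–Teller theorem predicts a tetragonal distortion (typically axial elongation) to lift the degeneracy.

[Mn(OH)₆]³−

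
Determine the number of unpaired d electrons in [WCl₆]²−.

2

Ligand charges: each chloride is −1. With an overall charge of −2 the tungsten centre must be in the +4 oxidation state.
Tungsten is a group-6 element; W(IV) is therefore d².
In an octahedral field the d² configuration is t₂g²e_g⁰ (only one arrangement possible), giving 2 unpaired electrons.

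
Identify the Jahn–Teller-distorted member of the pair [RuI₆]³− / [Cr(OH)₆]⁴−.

[Cr(OH)₆]⁴−

[RuI₆]³−: Each iodide is −1; balancing the −3 overall charge requires Ru(III). Group 8 minus oxidation state 3 gives a d⁵ configuration. A 4d ion has a large Δₒ and is invariably low-spin. The d⁵ configuration leaves the e_g set evenly filled (or empty) — no strong Jahn–Teller driving force.
[Cr(OH)₆]⁴−: Summing ligand charges against the −4 overall charge gives an oxidation state of +2 for chromium. Chromium is a group-6 element; Cr(II) is therefore d⁴. Hydroxide is a weak-field ligand for a first-row metal, so the complex is high-spin. The t₂g³e_g¹ (high-spin) configuration has an unevenly filled e_g set; the Jahn–Teller theorem predicts a tetragonal distortion (typically axial elongation) to lift the degeneracy.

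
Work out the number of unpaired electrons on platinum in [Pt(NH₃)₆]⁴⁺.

0 unpaired electrons

Ammonia is neutral; balancing the +4 overall charge requires Pt(IV).
Group 10 minus oxidation state 4 gives a d⁶ configuration.
The spin state decides the count: a 5d ion has a large Δₒ and is invariably low-spin.
An octahedral low-spin d⁶ ion is t₂g⁶e_g⁰, giving 0 unpaired electrons.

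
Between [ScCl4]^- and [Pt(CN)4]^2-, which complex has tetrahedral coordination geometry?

For [ScCl4]^-: Ligand charges: each chloride is −1. With an overall charge of −1 the scandium centre must be in the +3 oxidation state. Scandium is a group-3 element; Sc(III) is therefore d⁰. A d⁰ ion has no crystal-field stabilisation preference between square planar and tetrahedral, so four ligands adopt the sterically favoured tetrahedral geometry. → tetrahedral.
For [Pt(CN)4]^2-: Ligand charges: each cyanide is −1. With an overall charge of −2 the platinum centre must be in the +2 oxidation state. Pt sits in group 10, so the d-electron count is 10 − 2 = 8. A 5d d⁸ ion has a large crystal-field splitting; square planar leaves the high-energy d_{x²−y²} orbital empty and maximises CFSE. → square planar.

[ScCl4]^-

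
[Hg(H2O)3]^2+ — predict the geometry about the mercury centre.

Ligand charges: water is neutral. With an overall charge of +2 the mercury centre must be in the +2 oxidation state.
Hg sits in group 12, so the d-electron count is 12 − 2 = 10.
With 3 monodentate ligands the coordination number is 3.
Three ligands around a d¹⁰ centre minimise repulsion in a trigonal-planar arrangement.

trigonal planar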